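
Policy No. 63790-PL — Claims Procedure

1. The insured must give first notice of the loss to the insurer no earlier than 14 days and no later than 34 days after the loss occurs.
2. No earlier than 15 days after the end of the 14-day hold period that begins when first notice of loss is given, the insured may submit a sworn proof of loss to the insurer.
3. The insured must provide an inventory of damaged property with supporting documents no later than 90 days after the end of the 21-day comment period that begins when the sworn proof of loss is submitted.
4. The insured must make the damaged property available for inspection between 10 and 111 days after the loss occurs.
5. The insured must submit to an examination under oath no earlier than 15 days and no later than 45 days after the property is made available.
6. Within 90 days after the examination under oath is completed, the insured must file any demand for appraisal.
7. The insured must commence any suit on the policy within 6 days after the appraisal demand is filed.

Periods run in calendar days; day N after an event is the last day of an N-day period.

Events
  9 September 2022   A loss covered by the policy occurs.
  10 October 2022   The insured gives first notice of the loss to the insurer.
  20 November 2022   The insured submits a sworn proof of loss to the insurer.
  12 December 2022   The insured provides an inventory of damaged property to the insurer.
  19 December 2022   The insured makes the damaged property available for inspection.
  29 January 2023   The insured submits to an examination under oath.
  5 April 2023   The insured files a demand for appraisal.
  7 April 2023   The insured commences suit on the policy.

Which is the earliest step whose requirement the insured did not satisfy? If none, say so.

None — every step was satisfied

(1) the permitted window runs from 9 September 2022 + 14 = 23 September 2022 to 9 September 2022 + 34 = 13 October 2022; done 10 October 2022 — within the window.
(2) permitted from 24 October 2022 + 15 days = 8 November 2022 onward; 20 November 2022 is on or after that date.
(3) due by 11 December 2022 + 90 days = 11 March 2023; done 12 December 2022 — timely.
(4) the permitted window runs from 9 September 2022 + 10 = 19 September 2022 to 9 September 2022 + 111 = 29 December 2022; done 19 December 2022, which is between those dates.
(5) the permitted window runs from 19 December 2022 + 15 = 3 January 2023 to 19 December 2022 + 45 = 2 February 2023; done 29 January 2023 — within the window.
(6) due by 29 January 2023 + 90 days = 29 April 2023; completed 5 April 2023, before the deadline.
(7) due by 5 April 2023 + 6 days = 11 April 2023; 7 April 2023 is within that limit.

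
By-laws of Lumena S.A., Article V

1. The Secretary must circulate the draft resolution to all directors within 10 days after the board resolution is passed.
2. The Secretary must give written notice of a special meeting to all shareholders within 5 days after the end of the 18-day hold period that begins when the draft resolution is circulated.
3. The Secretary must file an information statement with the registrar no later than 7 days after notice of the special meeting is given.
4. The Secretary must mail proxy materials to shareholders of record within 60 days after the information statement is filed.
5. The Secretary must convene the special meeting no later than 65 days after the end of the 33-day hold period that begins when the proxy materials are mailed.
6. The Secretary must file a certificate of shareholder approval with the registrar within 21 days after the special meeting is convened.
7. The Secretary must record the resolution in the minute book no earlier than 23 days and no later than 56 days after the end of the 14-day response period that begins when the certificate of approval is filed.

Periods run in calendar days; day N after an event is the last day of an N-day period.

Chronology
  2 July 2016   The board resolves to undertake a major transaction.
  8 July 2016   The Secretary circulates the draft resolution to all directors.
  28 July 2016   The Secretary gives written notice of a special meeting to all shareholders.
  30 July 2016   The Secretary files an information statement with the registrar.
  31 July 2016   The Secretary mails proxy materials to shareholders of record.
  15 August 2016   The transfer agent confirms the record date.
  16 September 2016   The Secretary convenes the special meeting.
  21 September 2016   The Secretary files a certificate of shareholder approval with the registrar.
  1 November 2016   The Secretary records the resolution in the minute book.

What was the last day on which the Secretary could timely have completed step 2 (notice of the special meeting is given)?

31 July 2016

The draft resolution is circulated on 8 July 2016; the 18-day hold period therefore ends 26 July 2016, and step 2 runs from that date. 5 days after 26 July 2016 is 31 July 2016.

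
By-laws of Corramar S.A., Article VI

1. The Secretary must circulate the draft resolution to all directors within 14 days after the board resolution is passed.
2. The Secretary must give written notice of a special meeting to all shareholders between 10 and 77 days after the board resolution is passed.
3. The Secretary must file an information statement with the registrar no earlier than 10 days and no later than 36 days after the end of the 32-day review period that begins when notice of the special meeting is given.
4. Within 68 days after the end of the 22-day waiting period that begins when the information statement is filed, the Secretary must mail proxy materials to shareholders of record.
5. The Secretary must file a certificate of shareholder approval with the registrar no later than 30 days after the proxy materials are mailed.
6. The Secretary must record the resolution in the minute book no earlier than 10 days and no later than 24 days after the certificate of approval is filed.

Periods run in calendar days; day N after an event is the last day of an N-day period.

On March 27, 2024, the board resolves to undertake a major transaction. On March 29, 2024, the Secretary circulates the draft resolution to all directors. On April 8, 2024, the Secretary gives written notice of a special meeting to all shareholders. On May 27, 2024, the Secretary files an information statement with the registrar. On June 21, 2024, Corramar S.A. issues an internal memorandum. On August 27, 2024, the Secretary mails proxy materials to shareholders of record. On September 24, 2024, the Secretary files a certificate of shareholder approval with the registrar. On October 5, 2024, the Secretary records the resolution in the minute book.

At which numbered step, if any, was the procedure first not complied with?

Step 4

Step 1 — counting 14 days from March 27, 2024 (when the board resolution is passed) gives a deadline of April 10, 2024; completed March 29, 2024, before the deadline.
Step 2 — 10 and 77 days from March 27, 2024 (when the board resolution is passed) are April 6, 2024 and June 12, 2024 respectively; done April 8, 2024 — within the window.
Step 3 — 10 and 36 days from May 10, 2024 (end of the 32-day review period, which began when notice of the special meeting is given on April 8, 2024) are May 20, 2024 and June 15, 2024 respectively; done May 27, 2024, which is between those dates.
Step 4 — counting 68 days from June 18, 2024 (end of the 22-day waiting period, which began when the information statement is filed on May 27, 2024) gives a deadline of August 25, 2024; done August 27, 2024 — 2 days late.
That is the first point of non-compliance.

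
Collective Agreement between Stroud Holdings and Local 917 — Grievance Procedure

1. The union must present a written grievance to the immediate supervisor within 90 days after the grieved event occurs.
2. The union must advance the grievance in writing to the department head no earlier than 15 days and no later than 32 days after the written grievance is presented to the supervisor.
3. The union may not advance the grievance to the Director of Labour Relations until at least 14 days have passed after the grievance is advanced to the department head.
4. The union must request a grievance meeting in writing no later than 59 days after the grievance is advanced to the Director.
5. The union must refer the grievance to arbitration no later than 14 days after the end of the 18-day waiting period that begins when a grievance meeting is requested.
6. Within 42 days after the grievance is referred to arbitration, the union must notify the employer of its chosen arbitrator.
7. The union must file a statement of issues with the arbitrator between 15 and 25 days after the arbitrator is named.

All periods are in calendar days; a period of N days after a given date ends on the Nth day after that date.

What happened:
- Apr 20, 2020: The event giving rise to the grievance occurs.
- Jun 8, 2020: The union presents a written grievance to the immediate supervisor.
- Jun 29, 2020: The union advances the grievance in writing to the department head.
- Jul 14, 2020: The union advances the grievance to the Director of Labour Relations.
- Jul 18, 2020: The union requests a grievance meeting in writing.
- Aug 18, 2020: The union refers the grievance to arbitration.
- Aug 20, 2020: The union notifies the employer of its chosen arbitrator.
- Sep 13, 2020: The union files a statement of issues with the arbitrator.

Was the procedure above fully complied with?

Yes

Step 1 — counting 90 days from Apr 20, 2020 (when the grieved event occurs) gives a deadline of Jul 19, 2020; completed Jun 8, 2020, before the deadline.
Step 2 — 15 and 32 days from Jun 8, 2020 (when the written grievance is presented to the supervisor) are Jun 23, 2020 and Jul 10, 2020 respectively; done Jun 29, 2020 — within the window.
Step 3 — must wait 14 days from Jun 29, 2020 (when the grievance is advanced to the department head), so not before Jul 13, 2020; done Jul 14, 2020, after the minimum wait.
Step 4 — counting 59 days from Jul 14, 2020 (when the grievance is advanced to the Director) gives a deadline of Sep 11, 2020; Jul 18, 2020 is within that limit.
Step 5 — counting 14 days from Aug 5, 2020 (end of the 18-day waiting period, which began when a grievance meeting is requested on Jul 18, 2020) gives a deadline of Aug 19, 2020; done Aug 18, 2020 — timely.
Step 6 — counting 42 days from Aug 18, 2020 (when the grievance is referred to arbitration) gives a deadline of Sep 29, 2020; Aug 20, 2020 is within that limit.
Step 7 — 15 and 25 days from Aug 20, 2020 (when the arbitrator is named) are Sep 4, 2020 and Sep 14, 2020 respectively; Sep 13, 2020 falls inside that range.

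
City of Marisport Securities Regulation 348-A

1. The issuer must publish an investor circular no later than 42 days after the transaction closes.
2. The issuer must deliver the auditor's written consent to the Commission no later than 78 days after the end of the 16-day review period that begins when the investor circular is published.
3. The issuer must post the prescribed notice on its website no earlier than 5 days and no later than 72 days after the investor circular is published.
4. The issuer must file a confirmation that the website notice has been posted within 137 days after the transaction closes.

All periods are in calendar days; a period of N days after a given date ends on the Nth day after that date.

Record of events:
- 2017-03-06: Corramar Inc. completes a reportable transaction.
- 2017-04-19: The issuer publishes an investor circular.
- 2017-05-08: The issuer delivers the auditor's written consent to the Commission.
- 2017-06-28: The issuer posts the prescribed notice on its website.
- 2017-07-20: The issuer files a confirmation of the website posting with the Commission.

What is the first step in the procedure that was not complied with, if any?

(1) due by 2017-03-06 + 42 days = 2017-04-17; 2017-04-19 misses that deadline by 2 days.
No need to go further; step 1 was not satisfied.

Step 1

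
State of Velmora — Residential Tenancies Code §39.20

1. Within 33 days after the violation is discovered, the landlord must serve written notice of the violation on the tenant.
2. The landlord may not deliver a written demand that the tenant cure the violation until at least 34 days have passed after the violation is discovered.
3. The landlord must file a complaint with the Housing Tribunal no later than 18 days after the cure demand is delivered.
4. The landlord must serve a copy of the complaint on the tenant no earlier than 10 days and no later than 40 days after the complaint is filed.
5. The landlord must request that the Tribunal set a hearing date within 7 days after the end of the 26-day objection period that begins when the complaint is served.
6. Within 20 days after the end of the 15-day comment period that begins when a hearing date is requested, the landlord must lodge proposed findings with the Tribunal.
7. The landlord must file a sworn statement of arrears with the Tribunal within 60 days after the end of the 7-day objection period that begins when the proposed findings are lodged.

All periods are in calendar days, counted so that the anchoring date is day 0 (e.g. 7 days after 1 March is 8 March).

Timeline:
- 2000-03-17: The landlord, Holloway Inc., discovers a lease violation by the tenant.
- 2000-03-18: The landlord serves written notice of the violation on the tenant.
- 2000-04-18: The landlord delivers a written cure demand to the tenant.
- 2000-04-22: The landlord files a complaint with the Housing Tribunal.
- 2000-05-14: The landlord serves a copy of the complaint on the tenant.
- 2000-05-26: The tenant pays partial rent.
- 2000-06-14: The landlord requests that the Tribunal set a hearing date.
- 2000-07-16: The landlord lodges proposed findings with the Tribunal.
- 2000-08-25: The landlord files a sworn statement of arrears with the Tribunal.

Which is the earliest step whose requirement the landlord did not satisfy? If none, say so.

Step 1: 33 days after 2000-03-17 (when the violation is discovered) is 2000-04-19; done 2000-03-18 — timely.
Step 2: the earliest permitted date is 34 days after 2000-03-17 (when the violation is discovered), i.e. 2000-04-20; done 2000-04-18 — 2 days too early.

Step 2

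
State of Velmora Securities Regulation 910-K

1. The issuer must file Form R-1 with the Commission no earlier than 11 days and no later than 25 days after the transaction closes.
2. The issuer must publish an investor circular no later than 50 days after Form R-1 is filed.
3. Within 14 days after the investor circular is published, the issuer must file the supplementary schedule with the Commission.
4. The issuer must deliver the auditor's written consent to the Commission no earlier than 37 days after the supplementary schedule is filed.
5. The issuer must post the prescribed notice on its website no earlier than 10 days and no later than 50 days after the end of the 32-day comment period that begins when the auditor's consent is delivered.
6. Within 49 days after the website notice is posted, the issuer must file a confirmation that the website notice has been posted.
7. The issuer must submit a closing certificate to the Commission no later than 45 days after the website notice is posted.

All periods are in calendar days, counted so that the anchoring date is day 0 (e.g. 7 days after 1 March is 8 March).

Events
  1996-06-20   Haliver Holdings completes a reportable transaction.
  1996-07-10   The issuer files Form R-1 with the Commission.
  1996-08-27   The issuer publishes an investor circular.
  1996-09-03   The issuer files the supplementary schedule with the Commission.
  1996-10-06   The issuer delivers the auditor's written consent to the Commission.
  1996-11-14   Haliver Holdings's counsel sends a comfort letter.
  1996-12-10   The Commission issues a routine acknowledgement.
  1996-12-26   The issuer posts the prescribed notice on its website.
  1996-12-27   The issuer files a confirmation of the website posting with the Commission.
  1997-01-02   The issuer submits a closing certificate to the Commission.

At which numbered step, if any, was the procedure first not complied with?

(1) the permitted window runs from 1996-06-20 + 11 = 1996-07-01 to 1996-06-20 + 25 = 1996-07-15; done 1996-07-10, which is between those dates.
(2) due by 1996-07-10 + 50 days = 1996-08-29; completed 1996-08-27, before the deadline.
(3) due by 1996-08-27 + 14 days = 1996-09-10; done 1996-09-03 — timely.
(4) permitted from 1996-09-03 + 37 days = 1996-10-10 onward; acted on 1996-10-06, 4 days prematurely.
Later steps need not be reached.

Step 4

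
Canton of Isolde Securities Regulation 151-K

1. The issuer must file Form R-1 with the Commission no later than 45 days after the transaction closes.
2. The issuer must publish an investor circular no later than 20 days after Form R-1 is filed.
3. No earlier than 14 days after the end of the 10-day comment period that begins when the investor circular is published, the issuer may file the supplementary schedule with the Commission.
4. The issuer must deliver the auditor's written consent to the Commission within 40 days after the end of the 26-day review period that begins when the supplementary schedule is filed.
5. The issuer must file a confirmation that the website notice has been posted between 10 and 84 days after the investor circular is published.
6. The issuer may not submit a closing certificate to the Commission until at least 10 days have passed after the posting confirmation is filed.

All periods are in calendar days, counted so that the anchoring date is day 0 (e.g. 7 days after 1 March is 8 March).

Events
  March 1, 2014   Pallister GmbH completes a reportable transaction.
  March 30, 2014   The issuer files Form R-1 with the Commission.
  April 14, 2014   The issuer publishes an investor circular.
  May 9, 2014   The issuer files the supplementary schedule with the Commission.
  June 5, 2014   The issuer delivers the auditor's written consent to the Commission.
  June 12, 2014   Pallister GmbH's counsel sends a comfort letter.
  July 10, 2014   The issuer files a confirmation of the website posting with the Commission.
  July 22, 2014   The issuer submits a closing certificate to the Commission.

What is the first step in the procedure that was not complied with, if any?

(1) due by March 1, 2014 + 45 days = April 15, 2014; completed March 30, 2014, before the deadline.
(2) due by March 30, 2014 + 20 days = April 19, 2014; done April 14, 2014 — timely.
(3) permitted from April 24, 2014 + 14 days = May 8, 2014 onward; done May 9, 2014 — permitted.
(4) due by June 4, 2014 + 40 days = July 14, 2014; completed June 5, 2014, before the deadline.
(5) the permitted window runs from April 14, 2014 + 10 = April 24, 2014 to April 14, 2014 + 84 = July 7, 2014; done July 10, 2014 — 3 days after the window closed.
The procedure was therefore not followed at step 5.

Step 5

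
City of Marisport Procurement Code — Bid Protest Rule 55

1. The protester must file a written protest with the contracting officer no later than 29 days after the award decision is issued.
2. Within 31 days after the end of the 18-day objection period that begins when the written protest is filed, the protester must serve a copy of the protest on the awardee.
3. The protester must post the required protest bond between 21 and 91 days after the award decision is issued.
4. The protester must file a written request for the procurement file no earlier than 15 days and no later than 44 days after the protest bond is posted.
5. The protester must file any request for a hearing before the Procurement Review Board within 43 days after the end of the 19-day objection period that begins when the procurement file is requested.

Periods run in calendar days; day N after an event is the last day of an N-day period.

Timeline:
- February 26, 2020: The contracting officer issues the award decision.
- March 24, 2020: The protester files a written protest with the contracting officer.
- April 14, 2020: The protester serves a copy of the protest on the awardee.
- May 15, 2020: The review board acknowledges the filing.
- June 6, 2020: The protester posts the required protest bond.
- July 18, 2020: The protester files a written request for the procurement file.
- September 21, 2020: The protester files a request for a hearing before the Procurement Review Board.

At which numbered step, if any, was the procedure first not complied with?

Step 3

Step 1 — counting 29 days from February 26, 2020 (when the award decision is issued) gives a deadline of March 26, 2020; March 24, 2020 is within that limit.
Step 2 — counting 31 days from April 11, 2020 (end of the 18-day objection period, which began when the written protest is filed on March 24, 2020) gives a deadline of May 12, 2020; April 14, 2020 is within that limit.
Step 3 — 21 and 91 days from February 26, 2020 (when the award decision is issued) are March 18, 2020 and May 27, 2020 respectively; done June 6, 2020 — 10 days after the window closed.
No need to go further; step 3 was not satisfied.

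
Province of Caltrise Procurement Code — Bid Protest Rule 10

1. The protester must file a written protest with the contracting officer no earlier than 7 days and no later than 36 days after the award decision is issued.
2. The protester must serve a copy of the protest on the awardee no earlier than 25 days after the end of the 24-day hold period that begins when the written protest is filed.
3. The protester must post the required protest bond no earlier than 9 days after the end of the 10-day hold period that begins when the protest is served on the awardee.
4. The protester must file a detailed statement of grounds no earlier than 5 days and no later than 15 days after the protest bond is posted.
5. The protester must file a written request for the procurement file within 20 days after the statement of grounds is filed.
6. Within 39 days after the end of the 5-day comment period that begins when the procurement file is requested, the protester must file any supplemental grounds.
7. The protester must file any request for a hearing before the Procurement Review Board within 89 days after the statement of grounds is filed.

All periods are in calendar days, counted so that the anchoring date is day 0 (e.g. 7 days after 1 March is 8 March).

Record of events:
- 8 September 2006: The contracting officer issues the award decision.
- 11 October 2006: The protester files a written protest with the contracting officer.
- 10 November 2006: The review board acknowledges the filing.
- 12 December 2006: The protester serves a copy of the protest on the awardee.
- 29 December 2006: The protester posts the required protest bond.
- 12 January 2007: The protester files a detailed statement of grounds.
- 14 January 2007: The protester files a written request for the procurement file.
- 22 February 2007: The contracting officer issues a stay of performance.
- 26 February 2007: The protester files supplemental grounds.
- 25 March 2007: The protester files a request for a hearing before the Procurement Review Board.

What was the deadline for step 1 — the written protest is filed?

Step 1 runs from 8 September 2006, when the award decision is issued. The window is 7–36 days after 8 September 2006; it closes on 14 October 2006.

14 October 2006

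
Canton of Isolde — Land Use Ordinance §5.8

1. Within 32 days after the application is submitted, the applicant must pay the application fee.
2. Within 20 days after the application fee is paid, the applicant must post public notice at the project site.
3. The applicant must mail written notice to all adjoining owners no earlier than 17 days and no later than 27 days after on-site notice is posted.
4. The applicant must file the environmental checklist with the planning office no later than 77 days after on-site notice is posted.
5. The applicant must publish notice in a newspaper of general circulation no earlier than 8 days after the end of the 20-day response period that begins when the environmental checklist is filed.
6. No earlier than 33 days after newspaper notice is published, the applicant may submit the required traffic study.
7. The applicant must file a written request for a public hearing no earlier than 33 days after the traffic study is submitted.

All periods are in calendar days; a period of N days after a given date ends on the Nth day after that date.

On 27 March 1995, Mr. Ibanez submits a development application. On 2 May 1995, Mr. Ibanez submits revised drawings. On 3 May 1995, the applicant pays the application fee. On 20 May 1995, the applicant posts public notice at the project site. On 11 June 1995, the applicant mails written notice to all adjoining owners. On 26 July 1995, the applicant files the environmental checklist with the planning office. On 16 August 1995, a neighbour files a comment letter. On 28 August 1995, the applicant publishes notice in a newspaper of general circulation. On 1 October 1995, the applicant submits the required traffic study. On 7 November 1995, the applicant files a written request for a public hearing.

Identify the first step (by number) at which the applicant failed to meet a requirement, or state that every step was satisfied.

Step 1

Step 1: 32 days after 27 March 1995 (when the application is submitted) is 28 April 1995; 3 May 1995 misses that deadline by 5 days.
The procedure was therefore not followed at step 1.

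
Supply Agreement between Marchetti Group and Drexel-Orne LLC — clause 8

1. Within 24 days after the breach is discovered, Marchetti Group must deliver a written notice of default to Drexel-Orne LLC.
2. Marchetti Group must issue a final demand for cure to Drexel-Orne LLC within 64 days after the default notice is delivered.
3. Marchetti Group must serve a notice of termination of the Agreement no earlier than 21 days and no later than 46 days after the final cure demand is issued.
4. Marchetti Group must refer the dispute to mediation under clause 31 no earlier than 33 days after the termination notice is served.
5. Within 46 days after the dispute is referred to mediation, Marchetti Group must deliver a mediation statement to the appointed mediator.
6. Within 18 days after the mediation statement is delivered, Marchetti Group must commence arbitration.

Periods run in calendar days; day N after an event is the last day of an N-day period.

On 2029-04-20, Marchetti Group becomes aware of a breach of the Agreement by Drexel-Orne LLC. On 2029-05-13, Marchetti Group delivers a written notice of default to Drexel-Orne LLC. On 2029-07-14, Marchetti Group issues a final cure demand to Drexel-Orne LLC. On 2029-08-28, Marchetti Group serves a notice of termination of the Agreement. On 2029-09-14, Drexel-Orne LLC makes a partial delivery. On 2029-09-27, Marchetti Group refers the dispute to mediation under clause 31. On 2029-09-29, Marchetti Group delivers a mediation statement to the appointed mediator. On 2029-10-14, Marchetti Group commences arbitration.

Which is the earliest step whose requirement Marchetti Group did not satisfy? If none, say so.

Step 4

Step 1 — counting 24 days from 2029-04-20 (when the breach is discovered) gives a deadline of 2029-05-14; completed 2029-05-13, before the deadline.
Step 2 — counting 64 days from 2029-05-13 (when the default notice is delivered) gives a deadline of 2029-07-16; completed 2029-07-14, before the deadline.
Step 3 — 21 and 46 days from 2029-07-14 (when the final cure demand is issued) are 2029-08-04 and 2029-08-29 respectively; done 2029-08-28 — within the window.
Step 4 — must wait 33 days from 2029-08-28 (when the termination notice is served), so not before 2029-09-30; done 2029-09-27 — 3 days too early.
The procedure was therefore not followed at step 4.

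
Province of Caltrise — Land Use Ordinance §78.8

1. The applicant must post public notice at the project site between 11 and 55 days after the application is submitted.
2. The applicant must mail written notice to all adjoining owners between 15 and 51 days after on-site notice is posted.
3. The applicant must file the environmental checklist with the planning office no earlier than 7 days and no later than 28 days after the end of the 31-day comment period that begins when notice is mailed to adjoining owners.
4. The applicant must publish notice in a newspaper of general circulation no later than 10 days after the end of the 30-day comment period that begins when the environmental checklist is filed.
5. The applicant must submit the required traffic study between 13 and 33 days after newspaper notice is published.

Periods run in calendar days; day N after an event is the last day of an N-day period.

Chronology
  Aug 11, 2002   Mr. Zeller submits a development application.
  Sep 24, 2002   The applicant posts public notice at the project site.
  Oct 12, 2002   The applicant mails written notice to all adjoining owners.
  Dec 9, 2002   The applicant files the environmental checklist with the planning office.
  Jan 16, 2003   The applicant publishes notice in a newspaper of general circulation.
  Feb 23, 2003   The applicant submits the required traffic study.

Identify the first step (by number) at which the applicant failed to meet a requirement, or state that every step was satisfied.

Step 5

Step 1 — 11 and 55 days from Aug 11, 2002 (when the application is submitted) are Aug 22, 2002 and Oct 5, 2002 respectively; done Sep 24, 2002 — within the window.
Step 2 — 15 and 51 days from Sep 24, 2002 (when on-site notice is posted) are Oct 9, 2002 and Nov 14, 2002 respectively; done Oct 12, 2002, which is between those dates.
Step 3 — 7 and 28 days from Nov 12, 2002 (end of the 31-day comment period, which began when notice is mailed to adjoining owners on Oct 12, 2002) are Nov 19, 2002 and Dec 10, 2002 respectively; done Dec 9, 2002, which is between those dates.
Step 4 — counting 10 days from Jan 8, 2003 (end of the 30-day comment period, which began when the environmental checklist is filed on Dec 9, 2002) gives a deadline of Jan 18, 2003; done Jan 16, 2003 — timely.
Step 5 — 13 and 33 days from Jan 16, 2003 (when newspaper notice is published) are Jan 29, 2003 and Feb 18, 2003 respectively; done Feb 23, 2003 — 5 days after the window closed.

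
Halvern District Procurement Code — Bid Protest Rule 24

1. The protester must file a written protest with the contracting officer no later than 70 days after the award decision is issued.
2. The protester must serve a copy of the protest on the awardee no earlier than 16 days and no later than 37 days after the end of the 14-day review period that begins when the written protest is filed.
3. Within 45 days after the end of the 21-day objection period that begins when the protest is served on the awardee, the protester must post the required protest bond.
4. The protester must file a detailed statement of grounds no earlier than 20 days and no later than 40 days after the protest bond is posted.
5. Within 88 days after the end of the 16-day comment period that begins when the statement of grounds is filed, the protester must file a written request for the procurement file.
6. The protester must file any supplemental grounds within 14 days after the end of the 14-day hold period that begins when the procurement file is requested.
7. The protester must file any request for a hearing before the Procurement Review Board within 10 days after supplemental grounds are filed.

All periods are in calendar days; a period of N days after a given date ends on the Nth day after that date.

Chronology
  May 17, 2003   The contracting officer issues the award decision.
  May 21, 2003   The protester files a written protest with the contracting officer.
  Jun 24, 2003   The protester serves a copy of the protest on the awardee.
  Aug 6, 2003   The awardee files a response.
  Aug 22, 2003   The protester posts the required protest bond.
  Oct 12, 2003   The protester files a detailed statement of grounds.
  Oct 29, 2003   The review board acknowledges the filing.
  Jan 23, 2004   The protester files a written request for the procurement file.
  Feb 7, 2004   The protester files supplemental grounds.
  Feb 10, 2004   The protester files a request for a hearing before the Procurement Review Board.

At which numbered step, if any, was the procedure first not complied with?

Step 1 — counting 70 days from May 17, 2003 (when the award decision is issued) gives a deadline of Jul 26, 2003; done May 21, 2003 — timely.
Step 2 — 16 and 37 days from Jun 4, 2003 (end of the 14-day review period, which began when the written protest is filed on May 21, 2003) are Jun 20, 2003 and Jul 11, 2003 respectively; Jun 24, 2003 falls inside that range.
Step 3 — counting 45 days from Jul 15, 2003 (end of the 21-day objection period, which began when the protest is served on the awardee on Jun 24, 2003) gives a deadline of Aug 29, 2003; completed Aug 22, 2003, before the deadline.
Step 4 — 20 and 40 days from Aug 22, 2003 (when the protest bond is posted) are Sep 11, 2003 and Oct 1, 2003 respectively; done Oct 12, 2003 — 11 days after the window closed.
No need to go further; step 4 was not satisfied.

Step 4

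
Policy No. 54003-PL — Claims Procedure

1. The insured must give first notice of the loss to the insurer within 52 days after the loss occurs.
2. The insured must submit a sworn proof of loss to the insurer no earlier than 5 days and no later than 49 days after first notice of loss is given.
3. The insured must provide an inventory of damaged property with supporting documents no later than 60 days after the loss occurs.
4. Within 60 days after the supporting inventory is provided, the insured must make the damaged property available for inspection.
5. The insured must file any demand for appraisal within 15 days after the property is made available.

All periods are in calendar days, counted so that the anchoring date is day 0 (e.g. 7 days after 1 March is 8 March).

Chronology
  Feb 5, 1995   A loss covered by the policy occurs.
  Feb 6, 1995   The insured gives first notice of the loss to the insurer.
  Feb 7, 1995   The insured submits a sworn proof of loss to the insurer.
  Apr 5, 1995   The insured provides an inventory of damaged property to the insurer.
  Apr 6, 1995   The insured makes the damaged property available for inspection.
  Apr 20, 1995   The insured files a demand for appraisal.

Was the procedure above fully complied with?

Step 1 — counting 52 days from Feb 5, 1995 (when the loss occurs) gives a deadline of Mar 29, 1995; done Feb 6, 1995 — timely.
Step 2 — 5 and 49 days from Feb 6, 1995 (when first notice of loss is given) are Feb 11, 1995 and Mar 27, 1995 respectively; Feb 7, 1995 is 4 days too early.
The analysis stops there.

No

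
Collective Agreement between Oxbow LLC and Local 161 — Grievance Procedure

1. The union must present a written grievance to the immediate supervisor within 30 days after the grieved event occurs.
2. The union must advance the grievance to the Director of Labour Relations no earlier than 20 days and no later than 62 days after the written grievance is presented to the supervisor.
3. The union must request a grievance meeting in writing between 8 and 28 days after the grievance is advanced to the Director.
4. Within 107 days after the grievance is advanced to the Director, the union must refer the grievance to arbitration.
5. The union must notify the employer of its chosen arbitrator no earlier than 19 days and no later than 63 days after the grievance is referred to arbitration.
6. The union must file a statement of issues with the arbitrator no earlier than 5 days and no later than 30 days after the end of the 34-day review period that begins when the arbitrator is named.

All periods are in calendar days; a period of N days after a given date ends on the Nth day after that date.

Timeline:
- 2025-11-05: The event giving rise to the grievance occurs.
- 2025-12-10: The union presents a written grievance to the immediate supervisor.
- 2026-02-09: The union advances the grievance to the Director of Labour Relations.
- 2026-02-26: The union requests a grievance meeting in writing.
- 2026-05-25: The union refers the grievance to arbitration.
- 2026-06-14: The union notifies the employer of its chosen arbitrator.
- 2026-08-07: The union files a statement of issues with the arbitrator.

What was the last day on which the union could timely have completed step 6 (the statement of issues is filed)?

2026-08-17

The arbitrator is named on 2026-06-14; the 34-day review period therefore ends 2026-07-18, and step 6 runs from that date. The window is 5–30 days after 2026-07-18; it closes on 2026-08-17.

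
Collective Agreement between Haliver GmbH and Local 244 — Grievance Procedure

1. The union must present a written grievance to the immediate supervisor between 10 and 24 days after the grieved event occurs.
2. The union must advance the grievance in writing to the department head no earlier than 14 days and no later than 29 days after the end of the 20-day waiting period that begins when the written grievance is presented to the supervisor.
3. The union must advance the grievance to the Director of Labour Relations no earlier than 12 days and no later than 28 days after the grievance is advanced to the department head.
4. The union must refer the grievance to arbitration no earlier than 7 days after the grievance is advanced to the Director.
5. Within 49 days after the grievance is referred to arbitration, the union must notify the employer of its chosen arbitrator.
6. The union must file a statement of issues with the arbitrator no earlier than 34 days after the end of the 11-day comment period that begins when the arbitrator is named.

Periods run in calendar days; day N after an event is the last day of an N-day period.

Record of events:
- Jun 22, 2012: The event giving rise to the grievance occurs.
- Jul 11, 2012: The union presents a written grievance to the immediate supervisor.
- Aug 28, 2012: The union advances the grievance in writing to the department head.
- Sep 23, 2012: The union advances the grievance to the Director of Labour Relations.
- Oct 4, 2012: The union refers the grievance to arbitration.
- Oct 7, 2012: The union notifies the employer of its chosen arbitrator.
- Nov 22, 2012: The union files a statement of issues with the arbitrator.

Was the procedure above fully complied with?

Step 1 — 10 and 24 days from Jun 22, 2012 (when the grieved event occurs) are Jul 2, 2012 and Jul 16, 2012 respectively; done Jul 11, 2012 — within the window.
Step 2 — 14 and 29 days from Jul 31, 2012 (end of the 20-day waiting period, which began when the written grievance is presented to the supervisor on Jul 11, 2012) are Aug 14, 2012 and Aug 29, 2012 respectively; done Aug 28, 2012, which is between those dates.
Step 3 — 12 and 28 days from Aug 28, 2012 (when the grievance is advanced to the department head) are Sep 9, 2012 and Sep 25, 2012 respectively; done Sep 23, 2012, which is between those dates.
Step 4 — must wait 7 days from Sep 23, 2012 (when the grievance is advanced to the Director), so not before Sep 30, 2012; done Oct 4, 2012, after the minimum wait.
Step 5 — counting 49 days from Oct 4, 2012 (when the grievance is referred to arbitration) gives a deadline of Nov 22, 2012; done Oct 7, 2012 — timely.
Step 6 — must wait 34 days from Oct 18, 2012 (end of the 11-day comment period, which began when the arbitrator is named on Oct 7, 2012), so not before Nov 21, 2012; done Nov 22, 2012, after the minimum wait.

Yes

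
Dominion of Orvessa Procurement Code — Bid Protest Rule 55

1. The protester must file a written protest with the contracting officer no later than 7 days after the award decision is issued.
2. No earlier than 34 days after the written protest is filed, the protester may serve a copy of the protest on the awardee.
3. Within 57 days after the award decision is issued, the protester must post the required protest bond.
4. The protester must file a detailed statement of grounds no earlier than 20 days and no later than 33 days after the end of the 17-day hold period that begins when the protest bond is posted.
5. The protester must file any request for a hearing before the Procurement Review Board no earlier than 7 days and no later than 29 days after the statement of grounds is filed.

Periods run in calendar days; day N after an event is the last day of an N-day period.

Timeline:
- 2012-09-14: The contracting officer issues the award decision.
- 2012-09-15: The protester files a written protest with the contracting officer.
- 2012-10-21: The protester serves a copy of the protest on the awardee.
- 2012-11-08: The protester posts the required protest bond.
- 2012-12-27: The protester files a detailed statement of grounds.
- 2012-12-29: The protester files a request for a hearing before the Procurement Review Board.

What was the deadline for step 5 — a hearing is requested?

2013-01-25

Step 5 runs from 2012-12-27, when the statement of grounds is filed. The window is 7–29 days after 2012-12-27; it closes on 2013-01-25.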